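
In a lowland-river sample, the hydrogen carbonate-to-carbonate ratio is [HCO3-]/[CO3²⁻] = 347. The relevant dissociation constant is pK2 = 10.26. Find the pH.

pH = 7.72

From K2 = [H⁺][CO3²⁻]/[HCO3-]:  pH = pK2 − log₁₀([HCO3-]/[CO3²⁻])
log₁₀(347) = +2.540
pH = 10.26 − (+2.540) = 7.72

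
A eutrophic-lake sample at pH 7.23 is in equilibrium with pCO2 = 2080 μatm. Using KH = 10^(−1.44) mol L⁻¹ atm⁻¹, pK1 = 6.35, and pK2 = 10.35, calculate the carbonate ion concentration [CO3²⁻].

[CO2*] = KH · pCO2 = 10^(−1.44) × 2080×10^-6 = 7.552×10^-5 mol/L
α₀ = 1/(1 + K1/[H⁺] + K1K2/[H⁺]²) = 1/(1 + 10^+0.88 + 10^-2.24) = 0.1164
DIC = [CO2*]/α₀ = 7.552×10^-5 / 0.1164 = 0.6488 mmol/L
[CO3²⁻] = α₂·DIC; α₂ = 0.0006698, so [CO3²⁻] = 0.0006698 × 0.6488 = 0.000435 mmol/L = 0.435 μmol/L

[CO3²⁻] = 0.435 μmol/L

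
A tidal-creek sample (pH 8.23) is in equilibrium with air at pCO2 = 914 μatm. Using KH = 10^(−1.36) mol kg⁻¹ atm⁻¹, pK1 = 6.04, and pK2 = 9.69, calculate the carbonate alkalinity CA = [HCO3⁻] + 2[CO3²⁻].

[CO2*] = KH · pCO2 = 10^(−1.36) × 914×10^-6 = 3.990×10^-5 mol/kg
α₀ = 1/(1 + K1/[H⁺] + K1K2/[H⁺]²) = 1/(1 + 10^+2.19 + 10^+0.73) = 0.006201
DIC = [CO2*]/α₀ = 3.990×10^-5 / 0.006201 = 6.434 mmol/kg
CA = (α₁ + 2α₂)·DIC = (0.9605 + 2×0.03330) × 6.434 = 6.61 mmol/kg

CA = 6.61 mmol/kg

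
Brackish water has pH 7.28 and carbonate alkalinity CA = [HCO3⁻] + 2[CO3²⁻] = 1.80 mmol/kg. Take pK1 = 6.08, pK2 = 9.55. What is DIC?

DIC = 1.90 mmol/kg

CA = [HCO3⁻] + 2[CO3²⁻] = (α₁ + 2α₂)·DIC
At pH 7.28: [H⁺]/K1 = 10^-1.20 = 0.063096, K2/[H⁺] = 10^-2.27 = 0.0053703
α₁ = 1/(1 + 0.063096 + 0.0053703) = 1/1.0685 = 0.9359; α₂ = α₁·K2/[H⁺] = 0.005026
α₁ + 2α₂ = 0.9460
DIC = CA / (α₁ + 2α₂) = 1.80 / 0.9460 = 1.90 mmol/kg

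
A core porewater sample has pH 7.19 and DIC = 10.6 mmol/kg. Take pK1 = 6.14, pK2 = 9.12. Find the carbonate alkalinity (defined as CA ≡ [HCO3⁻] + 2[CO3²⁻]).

CA = 9.85 mmol/kg

CA = [HCO3⁻] + 2[CO3²⁻] = (α₁ + 2α₂)·DIC
At pH 7.19: [H⁺]/K1 = 10^-1.05 = 0.089125, K2/[H⁺] = 10^-1.93 = 0.011749
α₁ = 1/(1 + 0.089125 + 0.011749) = 1/1.1009 = 0.9084; α₂ = α₁·K2/[H⁺] = 0.01067
α₁ + 2α₂ = 0.9297
CA = 0.9297 × 10.6 = 9.85 mmol/kg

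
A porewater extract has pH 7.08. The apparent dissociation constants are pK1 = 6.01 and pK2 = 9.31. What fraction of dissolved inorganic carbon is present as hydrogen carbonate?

α₁ = 1 / (1 + [H⁺]/K1 + K2/[H⁺]) = 1 / (1 + 10^-1.07 + 10^-2.23)
   = 1 / (1 + 0.085114 + 0.0058884) = 1/1.0910 = 0.9166

α₁ = 0.917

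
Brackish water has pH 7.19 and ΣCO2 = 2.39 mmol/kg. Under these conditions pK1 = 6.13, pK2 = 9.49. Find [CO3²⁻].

α₂ = 1 / (1 + [H⁺]/K2 + [H⁺]²/(K1K2)) = 1 / (1 + 10^+2.30 + 10^+1.24)
   = 1 / (1 + 199.53 + 17.378) = 1/217.90 = 0.004589
[CO3²⁻] = α₂ × DIC = 0.004589 × 2.39 = 0.0110 mmol/kg = 11.0 μmol/kg

[CO3²⁻] = 11.0 μmol/kg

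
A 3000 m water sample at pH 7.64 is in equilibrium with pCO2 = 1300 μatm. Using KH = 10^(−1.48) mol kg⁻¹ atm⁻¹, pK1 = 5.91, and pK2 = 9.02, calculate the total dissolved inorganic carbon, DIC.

[CO2*] = KH · pCO2 = 10^(−1.48) × 1300×10^-6 = 4.305×10^-5 mol/kg
α₀ = 1/(1 + K1/[H⁺] + K1K2/[H⁺]²) = 1/(1 + 10^+1.73 + 10^+0.35) = 0.01756
DIC = [CO2*]/α₀ = 4.305×10^-5 / 0.01756 = 2.45 mmol/kg

DIC = 2.45 mmol/kg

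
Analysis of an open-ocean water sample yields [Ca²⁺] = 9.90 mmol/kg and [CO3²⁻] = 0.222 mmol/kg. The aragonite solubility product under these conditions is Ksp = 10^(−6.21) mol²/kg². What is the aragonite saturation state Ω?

Ksp = 10^(−6.21) = 6.166×10^-7
Ω = [Ca²⁺][CO3²⁻]/Ksp = (9.90×10^-3)(0.222×10^-3) / 6.166×10^-7 = 3.56

Ω = 3.56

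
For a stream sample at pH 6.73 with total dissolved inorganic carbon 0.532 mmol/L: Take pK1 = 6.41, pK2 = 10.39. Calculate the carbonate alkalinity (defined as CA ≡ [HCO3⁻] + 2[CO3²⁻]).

CA = 0.360 mmol/L

CA = [HCO3⁻] + 2[CO3²⁻] = (α₁ + 2α₂)·DIC
At pH 6.73: [H⁺]/K1 = 10^-0.32 = 0.47863, K2/[H⁺] = 10^-3.66 = 0.00021878
α₁ = 1/(1 + 0.47863 + 0.00021878) = 1/1.4788 = 0.6762; α₂ = α₁·K2/[H⁺] = 0.0001479
α₁ + 2α₂ = 0.6765
CA = 0.6765 × 0.532 = 0.360 mmol/L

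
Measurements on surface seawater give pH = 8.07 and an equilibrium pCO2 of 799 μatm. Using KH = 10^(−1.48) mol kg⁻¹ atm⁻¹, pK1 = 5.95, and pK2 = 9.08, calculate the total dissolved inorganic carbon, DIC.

DIC = 3.86 mmol/kg

[CO2*] = KH · pCO2 = 10^(−1.48) × 799×10^-6 = 2.646×10^-5 mol/kg
α₀ = 1/(1 + K1/[H⁺] + K1K2/[H⁺]²) = 1/(1 + 10^+2.12 + 10^+1.11) = 0.006863
DIC = [CO2*]/α₀ = 2.646×10^-5 / 0.006863 = 3.86 mmol/kg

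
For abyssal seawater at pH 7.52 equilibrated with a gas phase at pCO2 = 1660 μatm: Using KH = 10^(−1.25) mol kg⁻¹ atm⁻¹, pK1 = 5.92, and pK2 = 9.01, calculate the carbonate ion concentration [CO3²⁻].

[CO3²⁻] = 0.120 mmol/kg

[CO2*] = KH · pCO2 = 10^(−1.25) × 1660×10^-6 = 9.335×10^-5 mol/kg
α₀ = 1/(1 + K1/[H⁺] + K1K2/[H⁺]²) = 1/(1 + 10^+1.60 + 10^+0.11) = 0.02375
DIC = [CO2*]/α₀ = 9.335×10^-5 / 0.02375 = 3.930 mmol/kg
[CO3²⁻] = α₂·DIC; α₂ = 0.03060, so [CO3²⁻] = 0.03060 × 3.930 = 0.120 mmol/kg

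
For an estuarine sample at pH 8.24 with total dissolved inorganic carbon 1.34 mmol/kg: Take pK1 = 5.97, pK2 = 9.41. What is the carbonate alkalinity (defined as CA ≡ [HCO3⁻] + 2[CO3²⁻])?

CA = 1.42 mmol/kg

CA = [HCO3⁻] + 2[CO3²⁻] = (α₁ + 2α₂)·DIC
At pH 8.24: [H⁺]/K1 = 10^-2.27 = 0.0053703, K2/[H⁺] = 10^-1.17 = 0.067608
α₁ = 1/(1 + 0.0053703 + 0.067608) = 1/1.0730 = 0.9320; α₂ = α₁·K2/[H⁺] = 0.06301
α₁ + 2α₂ = 1.0580
CA = 1.0580 × 1.34 = 1.42 mmol/kg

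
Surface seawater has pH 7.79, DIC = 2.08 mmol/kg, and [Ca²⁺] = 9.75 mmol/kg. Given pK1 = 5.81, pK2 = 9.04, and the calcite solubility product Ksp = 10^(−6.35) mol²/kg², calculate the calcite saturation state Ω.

α₂ = 1 / (1 + [H⁺]/K2 + [H⁺]²/(K1K2)) = 1 / (1 + 10^+1.25 + 10^-0.73)
   = 1 / (1 + 17.783 + 0.18621) = 1/18.969 = 0.05272
[CO3²⁻] = α₂ × DIC = 0.05272 × 2.08 = 0.1097 mmol/kg
Ksp = 10^(−6.35) = 4.467×10^-7
Ω = [Ca²⁺][CO3²⁻]/Ksp = (9.75×10^-3)(1.097×10^-4) / 4.467×10^-7 = 2.39

Ω = 2.39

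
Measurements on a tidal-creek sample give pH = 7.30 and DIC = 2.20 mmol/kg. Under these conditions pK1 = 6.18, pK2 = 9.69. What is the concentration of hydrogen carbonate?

[HCO3⁻] = 2.04 mmol/kg

α₁ = 1 / (1 + [H⁺]/K1 + K2/[H⁺]) = 1 / (1 + 10^-1.12 + 10^-2.39)
   = 1 / (1 + 0.075858 + 0.0040738) = 1/1.0799 = 0.9260
[HCO3⁻] = α₁ × DIC = 0.9260 × 2.20 = 2.04 mmol/kg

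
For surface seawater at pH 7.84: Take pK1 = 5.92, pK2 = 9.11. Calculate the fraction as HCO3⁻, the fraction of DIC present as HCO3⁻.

α₁ = 0.938

α₁ = 1 / (1 + [H⁺]/K1 + K2/[H⁺]) = 1 / (1 + 10^-1.92 + 10^-1.27)
   = 1 / (1 + 0.012023 + 0.053703) = 1/1.0657 = 0.9383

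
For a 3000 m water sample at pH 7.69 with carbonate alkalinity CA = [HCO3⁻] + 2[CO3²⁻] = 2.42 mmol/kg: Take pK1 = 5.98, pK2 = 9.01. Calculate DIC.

DIC = 2.36 mmol/kg

CA = [HCO3⁻] + 2[CO3²⁻] = (α₁ + 2α₂)·DIC
At pH 7.69: [H⁺]/K1 = 10^-1.71 = 0.019498, K2/[H⁺] = 10^-1.32 = 0.047863
α₁ = 1/(1 + 0.019498 + 0.047863) = 1/1.0674 = 0.9369; α₂ = α₁·K2/[H⁺] = 0.04484
α₁ + 2α₂ = 1.0266
DIC = CA / (α₁ + 2α₂) = 2.42 / 1.0266 = 2.36 mmol/kg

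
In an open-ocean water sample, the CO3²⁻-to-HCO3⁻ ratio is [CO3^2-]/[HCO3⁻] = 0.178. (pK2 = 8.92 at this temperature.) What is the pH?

pH = 8.17

From K2 = [H⁺][CO3^2-]/[HCO3⁻]:  pH = pK2 + log₁₀([CO3^2-]/[HCO3⁻])
log₁₀(0.178) = -0.750
pH = 8.92 + (-0.750) = 8.17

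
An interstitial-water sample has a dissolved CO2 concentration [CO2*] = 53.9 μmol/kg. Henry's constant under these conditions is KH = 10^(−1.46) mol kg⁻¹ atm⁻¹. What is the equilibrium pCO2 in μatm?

KH = 10^(−1.46) = 3.467×10^-2 mol kg⁻¹ atm⁻¹
pCO2 = [CO2*]/KH = 53.9×10^-6 / 3.467×10^-2 = 1.55×10^-3 atm = 1550 μatm

pCO2 = 1550 μatm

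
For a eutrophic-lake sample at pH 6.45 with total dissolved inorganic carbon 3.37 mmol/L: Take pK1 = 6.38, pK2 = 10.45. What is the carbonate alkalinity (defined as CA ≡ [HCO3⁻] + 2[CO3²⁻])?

CA = [HCO3⁻] + 2[CO3²⁻] = (α₁ + 2α₂)·DIC
At pH 6.45: [H⁺]/K1 = 10^-0.07 = 0.85114, K2/[H⁺] = 10^-4.00 = 0.00010000
α₁ = 1/(1 + 0.85114 + 0.00010000) = 1/1.8512 = 0.5402; α₂ = α₁·K2/[H⁺] = 5.402×10^-5
α₁ + 2α₂ = 0.5403
CA = 0.5403 × 3.37 = 1.82 mmol/L

CA = 1.82 mmol/L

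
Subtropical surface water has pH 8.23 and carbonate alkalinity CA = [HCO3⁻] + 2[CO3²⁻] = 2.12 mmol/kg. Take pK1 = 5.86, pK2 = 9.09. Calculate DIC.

DIC = 1.90 mmol/kg

CA = [HCO3⁻] + 2[CO3²⁻] = (α₁ + 2α₂)·DIC
At pH 8.23: [H⁺]/K1 = 10^-2.37 = 0.0042658, K2/[H⁺] = 10^-0.86 = 0.13804
α₁ = 1/(1 + 0.0042658 + 0.13804) = 1/1.1423 = 0.8754; α₂ = α₁·K2/[H⁺] = 0.1208
α₁ + 2α₂ = 1.1171
DIC = CA / (α₁ + 2α₂) = 2.12 / 1.1171 = 1.90 mmol/kg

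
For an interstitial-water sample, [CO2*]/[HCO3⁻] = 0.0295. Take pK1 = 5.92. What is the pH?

From K1 = [H⁺][HCO3⁻]/[CO2*]:  pH = pK1 − log₁₀([CO2*]/[HCO3⁻])
log₁₀(0.0295) = -1.530
pH = 5.92 − (-1.530) = 7.45

pH = 7.45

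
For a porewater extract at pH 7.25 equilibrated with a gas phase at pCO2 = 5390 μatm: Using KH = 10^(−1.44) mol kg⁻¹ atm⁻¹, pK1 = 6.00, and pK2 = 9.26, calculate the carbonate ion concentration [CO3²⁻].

[CO3²⁻] = 0.0340 mmol/kg

[CO2*] = KH · pCO2 = 10^(−1.44) × 5390×10^-6 = 1.957×10^-4 mol/kg
α₀ = 1/(1 + K1/[H⁺] + K1K2/[H⁺]²) = 1/(1 + 10^+1.25 + 10^-0.76) = 0.05275
DIC = [CO2*]/α₀ = 1.957×10^-4 / 0.05275 = 3.710 mmol/kg
[CO3²⁻] = α₂·DIC; α₂ = 0.009167, so [CO3²⁻] = 0.009167 × 3.710 = 0.0340 mmol/kg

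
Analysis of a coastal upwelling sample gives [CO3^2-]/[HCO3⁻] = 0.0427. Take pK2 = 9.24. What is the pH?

pH = 7.87

From K2 = [H⁺][CO3^2-]/[HCO3⁻]:  pH = pK2 + log₁₀([CO3^2-]/[HCO3⁻])
log₁₀(0.0427) = -1.370
pH = 9.24 + (-1.370) = 7.87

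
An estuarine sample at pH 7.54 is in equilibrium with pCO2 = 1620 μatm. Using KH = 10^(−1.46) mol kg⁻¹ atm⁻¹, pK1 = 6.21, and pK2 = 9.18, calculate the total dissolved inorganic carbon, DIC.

[CO2*] = KH · pCO2 = 10^(−1.46) × 1620×10^-6 = 5.617×10^-5 mol/kg
α₀ = 1/(1 + K1/[H⁺] + K1K2/[H⁺]²) = 1/(1 + 10^+1.33 + 10^-0.31) = 0.04373
DIC = [CO2*]/α₀ = 5.617×10^-5 / 0.04373 = 1.28 mmol/kg

DIC = 1.28 mmol/kg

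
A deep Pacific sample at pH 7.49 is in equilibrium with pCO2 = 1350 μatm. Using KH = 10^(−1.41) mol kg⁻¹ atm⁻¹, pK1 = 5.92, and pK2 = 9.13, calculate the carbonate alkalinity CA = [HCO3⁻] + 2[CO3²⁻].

CA = 2.04 mmol/kg

[CO2*] = KH · pCO2 = 10^(−1.41) × 1350×10^-6 = 5.252×10^-5 mol/kg
α₀ = 1/(1 + K1/[H⁺] + K1K2/[H⁺]²) = 1/(1 + 10^+1.57 + 10^-0.07) = 0.02564
DIC = [CO2*]/α₀ = 5.252×10^-5 / 0.02564 = 2.049 mmol/kg
CA = (α₁ + 2α₂)·DIC = (0.9525 + 2×0.02182) × 2.049 = 2.04 mmol/kg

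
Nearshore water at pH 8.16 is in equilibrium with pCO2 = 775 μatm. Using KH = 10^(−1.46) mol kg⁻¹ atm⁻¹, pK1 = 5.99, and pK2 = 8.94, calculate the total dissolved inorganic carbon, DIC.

[CO2*] = KH · pCO2 = 10^(−1.46) × 775×10^-6 = 2.687×10^-5 mol/kg
α₀ = 1/(1 + K1/[H⁺] + K1K2/[H⁺]²) = 1/(1 + 10^+2.17 + 10^+1.39) = 0.005765
DIC = [CO2*]/α₀ = 2.687×10^-5 / 0.005765 = 4.66 mmol/kg

DIC = 4.66 mmol/kg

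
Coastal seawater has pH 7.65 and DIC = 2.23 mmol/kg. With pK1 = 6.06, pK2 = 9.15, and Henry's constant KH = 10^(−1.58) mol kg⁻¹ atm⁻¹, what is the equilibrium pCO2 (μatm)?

pCO2 = 2060 μatm

α₀ = 1 / (1 + K1/[H⁺] + K1K2/[H⁺]²) = 1 / (1 + 10^+1.59 + 10^+0.09)
   = 1 / (1 + 38.905 + 1.2303) = 1/41.135 = 0.02431
[CO2*] = α₀ × DIC = 0.02431 × 2.23 = 0.05421 mmol/kg
pCO2 = [CO2*]/KH = 5.421×10^-5 / 2.630×10^-2 = 2060 μatm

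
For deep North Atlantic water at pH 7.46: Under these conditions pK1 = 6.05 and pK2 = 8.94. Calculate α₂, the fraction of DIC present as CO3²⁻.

α₂ = 0.0309

α₂ = 1 / (1 + [H⁺]/K2 + [H⁺]²/(K1K2)) = 1 / (1 + 10^+1.48 + 10^+0.07)
   = 1 / (1 + 30.200 + 1.1749) = 1/32.374 = 0.03089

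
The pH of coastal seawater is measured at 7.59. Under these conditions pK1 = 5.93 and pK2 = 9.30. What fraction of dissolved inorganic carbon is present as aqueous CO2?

α₀ = 0.0210

α₀ = 1 / (1 + K1/[H⁺] + K1K2/[H⁺]²) = 1 / (1 + 10^+1.66 + 10^-0.05)
   = 1 / (1 + 45.709 + 0.89125) = 1/47.600 = 0.02101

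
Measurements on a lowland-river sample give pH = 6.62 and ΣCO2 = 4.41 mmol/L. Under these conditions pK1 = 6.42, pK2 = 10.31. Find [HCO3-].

[HCO3⁻] = 2.70 mmol/L

α₁ = 1 / (1 + [H⁺]/K1 + K2/[H⁺]) = 1 / (1 + 10^-0.20 + 10^-3.69)
   = 1 / (1 + 0.63096 + 0.00020417) = 1/1.6312 = 0.6131
[HCO3⁻] = α₁ × DIC = 0.6131 × 4.41 = 2.70 mmol/L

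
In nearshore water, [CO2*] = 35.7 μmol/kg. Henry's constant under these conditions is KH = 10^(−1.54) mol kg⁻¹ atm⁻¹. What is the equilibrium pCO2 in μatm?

pCO2 = 1240 μatm

KH = 10^(−1.54) = 2.884×10^-2 mol kg⁻¹ atm⁻¹
pCO2 = [CO2*]/KH = 35.7×10^-6 / 2.884×10^-2 = 1.24×10^-3 atm = 1240 μatm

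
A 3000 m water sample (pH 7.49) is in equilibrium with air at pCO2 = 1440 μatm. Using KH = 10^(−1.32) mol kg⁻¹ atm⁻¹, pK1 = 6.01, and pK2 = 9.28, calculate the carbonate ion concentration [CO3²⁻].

[CO3²⁻] = 0.0338 mmol/kg

[CO2*] = KH · pCO2 = 10^(−1.32) × 1440×10^-6 = 6.892×10^-5 mol/kg
α₀ = 1/(1 + K1/[H⁺] + K1K2/[H⁺]²) = 1/(1 + 10^+1.48 + 10^-0.31) = 0.03156
DIC = [CO2*]/α₀ = 6.892×10^-5 / 0.03156 = 2.184 mmol/kg
[CO3²⁻] = α₂·DIC; α₂ = 0.01546, so [CO3²⁻] = 0.01546 × 2.184 = 0.0338 mmol/kg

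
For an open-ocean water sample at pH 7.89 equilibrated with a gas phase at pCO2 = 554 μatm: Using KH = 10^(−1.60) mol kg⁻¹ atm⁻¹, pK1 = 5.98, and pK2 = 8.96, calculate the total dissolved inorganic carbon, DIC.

DIC = 1.24 mmol/kg

[CO2*] = KH · pCO2 = 10^(−1.60) × 554×10^-6 = 1.392×10^-5 mol/kg
α₀ = 1/(1 + K1/[H⁺] + K1K2/[H⁺]²) = 1/(1 + 10^+1.91 + 10^+0.84) = 0.01121
DIC = [CO2*]/α₀ = 1.392×10^-5 / 0.01121 = 1.24 mmol/kg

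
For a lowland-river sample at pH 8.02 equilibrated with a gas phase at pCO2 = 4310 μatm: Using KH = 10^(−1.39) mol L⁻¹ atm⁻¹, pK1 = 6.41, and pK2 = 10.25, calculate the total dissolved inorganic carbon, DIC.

[CO2*] = KH · pCO2 = 10^(−1.39) × 4310×10^-6 = 1.756×10^-4 mol/L
α₀ = 1/(1 + K1/[H⁺] + K1K2/[H⁺]²) = 1/(1 + 10^+1.61 + 10^-0.62) = 0.02382
DIC = [CO2*]/α₀ = 1.756×10^-4 / 0.02382 = 7.37 mmol/L

DIC = 7.37 mmol/L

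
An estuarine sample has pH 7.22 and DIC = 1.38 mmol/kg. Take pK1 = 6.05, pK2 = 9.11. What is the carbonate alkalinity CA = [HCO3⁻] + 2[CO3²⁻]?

CA = [HCO3⁻] + 2[CO3²⁻] = (α₁ + 2α₂)·DIC
At pH 7.22: [H⁺]/K1 = 10^-1.17 = 0.067608, K2/[H⁺] = 10^-1.89 = 0.012882
α₁ = 1/(1 + 0.067608 + 0.012882) = 1/1.0805 = 0.9255; α₂ = α₁·K2/[H⁺] = 0.01192
α₁ + 2α₂ = 0.9494
CA = 0.9494 × 1.38 = 1.31 mmol/kg

CA = 1.31 mmol/kg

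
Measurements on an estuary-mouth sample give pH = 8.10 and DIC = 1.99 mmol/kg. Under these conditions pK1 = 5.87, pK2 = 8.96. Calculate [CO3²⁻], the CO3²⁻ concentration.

[CO3²⁻] = 0.240 mmol/kg

α₂ = 1 / (1 + [H⁺]/K2 + [H⁺]²/(K1K2)) = 1 / (1 + 10^+0.86 + 10^-1.37)
   = 1 / (1 + 7.2444 + 0.042658) = 1/8.2870 = 0.1207
[CO3²⁻] = α₂ × DIC = 0.1207 × 1.99 = 0.240 mmol/kg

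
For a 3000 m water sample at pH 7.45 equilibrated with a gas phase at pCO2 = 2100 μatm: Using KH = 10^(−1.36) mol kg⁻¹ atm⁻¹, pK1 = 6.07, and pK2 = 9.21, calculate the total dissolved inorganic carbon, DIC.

[CO2*] = KH · pCO2 = 10^(−1.36) × 2100×10^-6 = 9.167×10^-5 mol/kg
α₀ = 1/(1 + K1/[H⁺] + K1K2/[H⁺]²) = 1/(1 + 10^+1.38 + 10^-0.38) = 0.03936
DIC = [CO2*]/α₀ = 9.167×10^-5 / 0.03936 = 2.33 mmol/kg

DIC = 2.33 mmol/kg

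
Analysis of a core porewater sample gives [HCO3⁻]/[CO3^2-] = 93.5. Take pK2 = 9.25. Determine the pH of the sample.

pH = 7.28

From K2 = [H⁺][CO3^2-]/[HCO3⁻]:  pH = pK2 − log₁₀([HCO3⁻]/[CO3^2-])
log₁₀(93.5) = +1.971
pH = 9.25 − (+1.971) = 7.28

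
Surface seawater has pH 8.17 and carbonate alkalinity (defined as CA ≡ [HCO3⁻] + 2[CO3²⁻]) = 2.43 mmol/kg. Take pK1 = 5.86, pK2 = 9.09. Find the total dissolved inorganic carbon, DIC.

CA = [HCO3⁻] + 2[CO3²⁻] = (α₁ + 2α₂)·DIC
At pH 8.17: [H⁺]/K1 = 10^-2.31 = 0.0048978, K2/[H⁺] = 10^-0.92 = 0.12023
α₁ = 1/(1 + 0.0048978 + 0.12023) = 1/1.1251 = 0.8888; α₂ = α₁·K2/[H⁺] = 0.1069
α₁ + 2α₂ = 1.1025
DIC = CA / (α₁ + 2α₂) = 2.43 / 1.1025 = 2.20 mmol/kg

DIC = 2.20 mmol/kg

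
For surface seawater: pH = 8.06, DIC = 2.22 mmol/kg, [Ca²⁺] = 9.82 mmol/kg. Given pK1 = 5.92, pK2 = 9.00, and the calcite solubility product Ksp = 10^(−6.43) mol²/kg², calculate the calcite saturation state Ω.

Ω = 6.00

α₂ = 1 / (1 + [H⁺]/K2 + [H⁺]²/(K1K2)) = 1 / (1 + 10^+0.94 + 10^-1.20)
   = 1 / (1 + 8.7096 + 0.063096) = 1/9.7727 = 0.1023
[CO3²⁻] = α₂ × DIC = 0.1023 × 2.22 = 0.2272 mmol/kg
Ksp = 10^(−6.43) = 3.715×10^-7
Ω = [Ca²⁺][CO3²⁻]/Ksp = (9.82×10^-3)(2.272×10^-4) / 3.715×10^-7 = 6.00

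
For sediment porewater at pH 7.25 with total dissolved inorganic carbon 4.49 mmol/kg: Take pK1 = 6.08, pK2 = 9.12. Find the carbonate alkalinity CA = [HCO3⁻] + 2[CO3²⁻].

CA = 4.27 mmol/kg

CA = [HCO3⁻] + 2[CO3²⁻] = (α₁ + 2α₂)·DIC
At pH 7.25: [H⁺]/K1 = 10^-1.17 = 0.067608, K2/[H⁺] = 10^-1.87 = 0.013490
α₁ = 1/(1 + 0.067608 + 0.013490) = 1/1.0811 = 0.9250; α₂ = α₁·K2/[H⁺] = 0.01248
α₁ + 2α₂ = 0.9499
CA = 0.9499 × 4.49 = 4.27 mmol/kg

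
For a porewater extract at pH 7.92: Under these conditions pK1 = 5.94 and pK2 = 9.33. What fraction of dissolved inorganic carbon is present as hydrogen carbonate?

α₁ = 0.953

α₁ = 1 / (1 + [H⁺]/K1 + K2/[H⁺]) = 1 / (1 + 10^-1.98 + 10^-1.41)
   = 1 / (1 + 0.010471 + 0.038905) = 1/1.0494 = 0.9529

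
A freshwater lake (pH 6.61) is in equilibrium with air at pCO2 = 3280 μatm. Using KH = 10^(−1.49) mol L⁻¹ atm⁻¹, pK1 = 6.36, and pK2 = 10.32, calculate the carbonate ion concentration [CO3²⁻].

[CO3²⁻] = 0.0368 μmol/L

[CO2*] = KH · pCO2 = 10^(−1.49) × 3280×10^-6 = 1.061×10^-4 mol/L
α₀ = 1/(1 + K1/[H⁺] + K1K2/[H⁺]²) = 1/(1 + 10^+0.25 + 10^-3.46) = 0.3599
DIC = [CO2*]/α₀ = 1.061×10^-4 / 0.3599 = 0.2949 mmol/L
[CO3²⁻] = α₂·DIC; α₂ = 0.0001248, so [CO3²⁻] = 0.0001248 × 0.2949 = 3.68×10^-5 mmol/L = 0.0368 μmol/L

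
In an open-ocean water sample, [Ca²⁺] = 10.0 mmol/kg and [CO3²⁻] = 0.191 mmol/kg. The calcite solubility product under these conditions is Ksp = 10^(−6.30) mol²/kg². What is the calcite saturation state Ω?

Ksp = 10^(−6.30) = 5.012×10^-7
Ω = [Ca²⁺][CO3²⁻]/Ksp = (10.0×10^-3)(0.191×10^-3) / 5.012×10^-7 = 3.81

Ω = 3.81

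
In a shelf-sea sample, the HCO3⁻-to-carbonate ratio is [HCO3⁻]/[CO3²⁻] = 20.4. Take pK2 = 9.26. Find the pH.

pH = 7.95

From K2 = [H⁺][CO3²⁻]/[HCO3⁻]:  pH = pK2 − log₁₀([HCO3⁻]/[CO3²⁻])
log₁₀(20.4) = +1.310
pH = 9.26 − (+1.310) = 7.95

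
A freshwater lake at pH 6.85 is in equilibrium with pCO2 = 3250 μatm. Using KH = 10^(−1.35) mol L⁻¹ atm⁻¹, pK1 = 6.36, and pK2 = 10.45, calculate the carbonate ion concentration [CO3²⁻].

[CO2*] = KH · pCO2 = 10^(−1.35) × 3250×10^-6 = 1.452×10^-4 mol/L
α₀ = 1/(1 + K1/[H⁺] + K1K2/[H⁺]²) = 1/(1 + 10^+0.49 + 10^-3.11) = 0.2444
DIC = [CO2*]/α₀ = 1.452×10^-4 / 0.2444 = 0.5939 mmol/L
[CO3²⁻] = α₂·DIC; α₂ = 0.0001897, so [CO3²⁻] = 0.0001897 × 0.5939 = 0.000113 mmol/L = 0.113 μmol/L

[CO3²⁻] = 0.113 μmol/L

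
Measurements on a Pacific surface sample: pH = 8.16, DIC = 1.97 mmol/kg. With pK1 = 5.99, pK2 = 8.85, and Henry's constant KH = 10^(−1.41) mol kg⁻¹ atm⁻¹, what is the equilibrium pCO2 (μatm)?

α₀ = 1 / (1 + K1/[H⁺] + K1K2/[H⁺]²) = 1 / (1 + 10^+2.17 + 10^+1.48)
   = 1 / (1 + 147.91 + 30.200) = 1/179.11 = 0.005583
[CO2*] = α₀ × DIC = 0.005583 × 1.97 = 0.01100 mmol/kg = 11.00 μmol/kg
pCO2 = [CO2*]/KH = 1.100×10^-5 / 3.890×10^-2 = 283 μatm

pCO2 = 283 μatm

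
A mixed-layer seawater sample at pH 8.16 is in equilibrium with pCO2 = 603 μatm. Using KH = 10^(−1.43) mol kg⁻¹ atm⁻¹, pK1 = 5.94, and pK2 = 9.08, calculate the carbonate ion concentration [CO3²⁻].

[CO2*] = KH · pCO2 = 10^(−1.43) × 603×10^-6 = 2.240×10^-5 mol/kg
α₀ = 1/(1 + K1/[H⁺] + K1K2/[H⁺]²) = 1/(1 + 10^+2.22 + 10^+1.30) = 0.005350
DIC = [CO2*]/α₀ = 2.240×10^-5 / 0.005350 = 4.187 mmol/kg
[CO3²⁻] = α₂·DIC; α₂ = 0.1067, so [CO3²⁻] = 0.1067 × 4.187 = 0.447 mmol/kg

[CO3²⁻] = 0.447 mmol/kg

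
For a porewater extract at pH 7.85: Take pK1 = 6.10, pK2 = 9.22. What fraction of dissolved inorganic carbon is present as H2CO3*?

α₀ = 1 / (1 + K1/[H⁺] + K1K2/[H⁺]²) = 1 / (1 + 10^+1.75 + 10^+0.38)
   = 1 / (1 + 56.234 + 2.3988) = 1/59.633 = 0.01677

α₀ = 0.0168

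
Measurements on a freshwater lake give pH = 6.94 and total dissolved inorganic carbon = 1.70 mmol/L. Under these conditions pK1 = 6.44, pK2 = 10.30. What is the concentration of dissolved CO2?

α₀ = 1 / (1 + K1/[H⁺] + K1K2/[H⁺]²) = 1 / (1 + 10^+0.50 + 10^-2.86)
   = 1 / (1 + 3.1623 + 0.0013804) = 1/4.1637 = 0.2402
[CO2*] = α₀ × DIC = 0.2402 × 1.70 = 0.408 mmol/L

[CO2*] = 0.408 mmol/L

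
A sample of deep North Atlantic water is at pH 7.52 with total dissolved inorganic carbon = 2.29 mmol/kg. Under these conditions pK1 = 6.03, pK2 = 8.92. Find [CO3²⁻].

α₂ = 1 / (1 + [H⁺]/K2 + [H⁺]²/(K1K2)) = 1 / (1 + 10^+1.40 + 10^-0.09)
   = 1 / (1 + 25.119 + 0.81283) = 1/26.932 = 0.03713
[CO3²⁻] = α₂ × DIC = 0.03713 × 2.29 = 0.0850 mmol/kg

[CO3²⁻] = 0.0850 mmol/kg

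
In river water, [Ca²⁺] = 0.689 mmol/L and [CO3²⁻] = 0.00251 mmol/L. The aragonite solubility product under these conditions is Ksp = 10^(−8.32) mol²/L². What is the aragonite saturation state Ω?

Ksp = 10^(−8.32) = 4.786×10^-9
Ω = [Ca²⁺][CO3²⁻]/Ksp = (0.689×10^-3)(0.00251×10^-3) / 4.786×10^-9 = 0.361

Ω = 0.361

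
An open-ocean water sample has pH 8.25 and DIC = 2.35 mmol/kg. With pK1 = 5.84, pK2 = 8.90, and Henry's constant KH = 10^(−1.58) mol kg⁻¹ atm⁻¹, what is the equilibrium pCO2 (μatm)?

pCO2 = 283 μatm

α₀ = 1 / (1 + K1/[H⁺] + K1K2/[H⁺]²) = 1 / (1 + 10^+2.41 + 10^+1.76)
   = 1 / (1 + 257.04 + 57.544) = 1/315.58 = 0.003169
[CO2*] = α₀ × DIC = 0.003169 × 2.35 = 0.007447 mmol/kg = 7.447 μmol/kg
pCO2 = [CO2*]/KH = 7.447×10^-6 / 2.630×10^-2 = 283 μatm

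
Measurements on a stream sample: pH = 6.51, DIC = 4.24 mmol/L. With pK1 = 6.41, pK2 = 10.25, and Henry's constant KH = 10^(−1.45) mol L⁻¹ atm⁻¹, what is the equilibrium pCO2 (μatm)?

pCO2 = 5.29×10^4 μatm

α₀ = 1 / (1 + K1/[H⁺] + K1K2/[H⁺]²) = 1 / (1 + 10^+0.10 + 10^-3.64)
   = 1 / (1 + 1.2589 + 0.00022909) = 1/2.2592 = 0.4426
[CO2*] = α₀ × DIC = 0.4426 × 4.24 = 1.877 mmol/L
pCO2 = [CO2*]/KH = 1.877×10^-3 / 3.548×10^-2 = 5.29×10^4 μatm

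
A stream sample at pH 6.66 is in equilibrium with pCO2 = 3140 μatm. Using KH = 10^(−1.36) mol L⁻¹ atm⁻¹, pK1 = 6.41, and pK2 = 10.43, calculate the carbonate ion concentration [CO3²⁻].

[CO2*] = KH · pCO2 = 10^(−1.36) × 3140×10^-6 = 1.371×10^-4 mol/L
α₀ = 1/(1 + K1/[H⁺] + K1K2/[H⁺]²) = 1/(1 + 10^+0.25 + 10^-3.52) = 0.3599
DIC = [CO2*]/α₀ = 1.371×10^-4 / 0.3599 = 0.3808 mmol/L
[CO3²⁻] = α₂·DIC; α₂ = 0.0001087, so [CO3²⁻] = 0.0001087 × 0.3808 = 4.14×10^-5 mmol/L = 0.0414 μmol/L

[CO3²⁻] = 0.0414 μmol/L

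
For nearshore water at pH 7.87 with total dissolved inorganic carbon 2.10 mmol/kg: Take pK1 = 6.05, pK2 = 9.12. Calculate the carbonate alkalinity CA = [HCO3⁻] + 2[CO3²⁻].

CA = [HCO3⁻] + 2[CO3²⁻] = (α₁ + 2α₂)·DIC
At pH 7.87: [H⁺]/K1 = 10^-1.82 = 0.015136, K2/[H⁺] = 10^-1.25 = 0.056234
α₁ = 1/(1 + 0.015136 + 0.056234) = 1/1.0714 = 0.9334; α₂ = α₁·K2/[H⁺] = 0.05249
α₁ + 2α₂ = 1.0384
CA = 1.0384 × 2.10 = 2.18 mmol/kg

CA = 2.18 mmol/kg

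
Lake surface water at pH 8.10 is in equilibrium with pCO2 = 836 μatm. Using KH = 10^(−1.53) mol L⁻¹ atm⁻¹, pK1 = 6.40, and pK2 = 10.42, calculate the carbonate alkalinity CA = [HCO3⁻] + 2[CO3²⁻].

CA = 1.25 mmol/L

[CO2*] = KH · pCO2 = 10^(−1.53) × 836×10^-6 = 2.467×10^-5 mol/L
α₀ = 1/(1 + K1/[H⁺] + K1K2/[H⁺]²) = 1/(1 + 10^+1.70 + 10^-0.62) = 0.01947
DIC = [CO2*]/α₀ = 2.467×10^-5 / 0.01947 = 1.267 mmol/L
CA = (α₁ + 2α₂)·DIC = (0.9759 + 2×0.004671) × 1.267 = 1.25 mmol/L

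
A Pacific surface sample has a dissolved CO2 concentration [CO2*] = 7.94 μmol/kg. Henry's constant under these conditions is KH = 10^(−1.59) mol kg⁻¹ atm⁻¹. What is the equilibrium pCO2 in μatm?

KH = 10^(−1.59) = 2.570×10^-2 mol kg⁻¹ atm⁻¹
pCO2 = [CO2*]/KH = 7.94×10^-6 / 2.570×10^-2 = 3.09×10^-4 atm = 309 μatm

pCO2 = 309 μatm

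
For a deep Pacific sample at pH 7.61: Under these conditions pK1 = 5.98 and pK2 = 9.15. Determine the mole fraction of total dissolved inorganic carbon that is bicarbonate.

α₁ = 1 / (1 + [H⁺]/K1 + K2/[H⁺]) = 1 / (1 + 10^-1.63 + 10^-1.54)
   = 1 / (1 + 0.023442 + 0.028840) = 1/1.0523 = 0.9503

α₁ = 0.950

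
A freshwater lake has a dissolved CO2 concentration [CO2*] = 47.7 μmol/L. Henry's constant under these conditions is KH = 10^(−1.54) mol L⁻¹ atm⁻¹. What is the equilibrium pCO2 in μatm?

pCO2 = 1650 μatm

KH = 10^(−1.54) = 2.884×10^-2 mol L⁻¹ atm⁻¹
pCO2 = [CO2*]/KH = 47.7×10^-6 / 2.884×10^-2 = 1.65×10^-3 atm = 1650 μatm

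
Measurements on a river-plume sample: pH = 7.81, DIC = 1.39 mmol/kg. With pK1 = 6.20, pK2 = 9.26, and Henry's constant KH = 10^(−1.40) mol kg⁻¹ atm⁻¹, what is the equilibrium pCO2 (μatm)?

pCO2 = 809 μatm

α₀ = 1 / (1 + K1/[H⁺] + K1K2/[H⁺]²) = 1 / (1 + 10^+1.61 + 10^+0.16)
   = 1 / (1 + 40.738 + 1.4454) = 1/43.183 = 0.02316
[CO2*] = α₀ × DIC = 0.02316 × 1.39 = 0.03219 mmol/kg
pCO2 = [CO2*]/KH = 3.219×10^-5 / 3.981×10^-2 = 809 μatm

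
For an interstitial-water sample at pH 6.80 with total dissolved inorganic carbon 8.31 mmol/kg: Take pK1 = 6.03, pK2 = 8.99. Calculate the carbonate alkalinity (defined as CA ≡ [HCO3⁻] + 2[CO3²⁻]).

CA = [HCO3⁻] + 2[CO3²⁻] = (α₁ + 2α₂)·DIC
At pH 6.80: [H⁺]/K1 = 10^-0.77 = 0.16982, K2/[H⁺] = 10^-2.19 = 0.0064565
α₁ = 1/(1 + 0.16982 + 0.0064565) = 1/1.1763 = 0.8501; α₂ = α₁·K2/[H⁺] = 0.005489
α₁ + 2α₂ = 0.8611
CA = 0.8611 × 8.31 = 7.16 mmol/kg

CA = 7.16 mmol/kg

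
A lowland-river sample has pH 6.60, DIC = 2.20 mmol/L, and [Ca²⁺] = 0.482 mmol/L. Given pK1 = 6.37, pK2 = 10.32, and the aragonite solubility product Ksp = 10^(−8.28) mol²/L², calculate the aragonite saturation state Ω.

Ω = 0.0242

α₂ = 1 / (1 + [H⁺]/K2 + [H⁺]²/(K1K2)) = 1 / (1 + 10^+3.72 + 10^+3.49)
   = 1 / (1 + 5248.1 + 3090.3) = 1/8339.4 = 0.0001199
[CO3²⁻] = α₂ × DIC = 0.0001199 × 2.20 = 0.0002638 mmol/L = 0.2638 μmol/L
Ksp = 10^(−8.28) = 5.248×10^-9
Ω = [Ca²⁺][CO3²⁻]/Ksp = (0.482×10^-3)(2.638×10^-7) / 5.248×10^-9 = 0.0242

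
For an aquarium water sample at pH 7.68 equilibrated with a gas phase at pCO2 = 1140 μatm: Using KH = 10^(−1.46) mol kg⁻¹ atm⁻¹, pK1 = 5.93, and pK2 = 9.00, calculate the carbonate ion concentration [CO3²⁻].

[CO2*] = KH · pCO2 = 10^(−1.46) × 1140×10^-6 = 3.953×10^-5 mol/kg
α₀ = 1/(1 + K1/[H⁺] + K1K2/[H⁺]²) = 1/(1 + 10^+1.75 + 10^+0.43) = 0.01669
DIC = [CO2*]/α₀ = 3.953×10^-5 / 0.01669 = 2.369 mmol/kg
[CO3²⁻] = α₂·DIC; α₂ = 0.04491, so [CO3²⁻] = 0.04491 × 2.369 = 0.106 mmol/kg

[CO3²⁻] = 0.106 mmol/kg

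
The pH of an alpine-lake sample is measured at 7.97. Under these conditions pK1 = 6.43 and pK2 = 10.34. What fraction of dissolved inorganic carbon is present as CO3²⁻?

α₂ = 0.00413

α₂ = 1 / (1 + [H⁺]/K2 + [H⁺]²/(K1K2)) = 1 / (1 + 10^+2.37 + 10^+0.83)
   = 1 / (1 + 234.42 + 6.7608) = 1/242.18 = 0.004129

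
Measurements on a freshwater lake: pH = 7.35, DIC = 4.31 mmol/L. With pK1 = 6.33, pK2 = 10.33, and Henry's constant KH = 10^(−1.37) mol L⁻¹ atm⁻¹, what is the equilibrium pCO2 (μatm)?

pCO2 = 8800 μatm

α₀ = 1 / (1 + K1/[H⁺] + K1K2/[H⁺]²) = 1 / (1 + 10^+1.02 + 10^-1.96)
   = 1 / (1 + 10.471 + 0.010965) = 1/11.482 = 0.08709
[CO2*] = α₀ × DIC = 0.08709 × 4.31 = 0.3754 mmol/L
pCO2 = [CO2*]/KH = 3.754×10^-4 / 4.266×10^-2 = 8800 μatm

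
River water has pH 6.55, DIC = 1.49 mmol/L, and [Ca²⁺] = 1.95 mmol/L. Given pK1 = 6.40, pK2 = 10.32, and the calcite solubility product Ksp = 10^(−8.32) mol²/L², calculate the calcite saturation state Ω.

Ω = 0.0604

α₂ = 1 / (1 + [H⁺]/K2 + [H⁺]²/(K1K2)) = 1 / (1 + 10^+3.77 + 10^+3.62)
   = 1 / (1 + 5888.4 + 4168.7) = 1/1.0058×10^4 = 9.942×10^-5
[CO3²⁻] = α₂ × DIC = 9.942×10^-5 × 1.49 = 0.0001481 mmol/L = 0.1481 μmol/L
Ksp = 10^(−8.32) = 4.786×10^-9
Ω = [Ca²⁺][CO3²⁻]/Ksp = (1.95×10^-3)(1.481×10^-7) / 4.786×10^-9 = 0.0604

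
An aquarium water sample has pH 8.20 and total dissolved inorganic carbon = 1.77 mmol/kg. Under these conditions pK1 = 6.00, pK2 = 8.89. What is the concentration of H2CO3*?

[CO2*] = 9.23 μmol/kg

α₀ = 1 / (1 + K1/[H⁺] + K1K2/[H⁺]²) = 1 / (1 + 10^+2.20 + 10^+1.51)
   = 1 / (1 + 158.49 + 32.359) = 1/191.85 = 0.005212
[CO2*] = α₀ × DIC = 0.005212 × 1.77 = 0.00923 mmol/kg = 9.23 μmol/kg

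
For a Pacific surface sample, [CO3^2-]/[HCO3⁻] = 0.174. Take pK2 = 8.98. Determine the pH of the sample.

pH = 8.22

From K2 = [H⁺][CO3^2-]/[HCO3⁻]:  pH = pK2 + log₁₀([CO3^2-]/[HCO3⁻])
log₁₀(0.174) = -0.759
pH = 8.98 + (-0.759) = 8.22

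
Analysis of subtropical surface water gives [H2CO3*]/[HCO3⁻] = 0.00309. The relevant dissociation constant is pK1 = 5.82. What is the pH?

From K1 = [H⁺][HCO3⁻]/[H2CO3*]:  pH = pK1 − log₁₀([H2CO3*]/[HCO3⁻])
log₁₀(0.00309) = -2.510
pH = 5.82 − (-2.510) = 8.33

pH = 8.33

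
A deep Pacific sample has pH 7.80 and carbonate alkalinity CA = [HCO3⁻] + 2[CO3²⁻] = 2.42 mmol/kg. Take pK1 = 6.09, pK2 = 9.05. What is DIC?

CA = [HCO3⁻] + 2[CO3²⁻] = (α₁ + 2α₂)·DIC
At pH 7.80: [H⁺]/K1 = 10^-1.71 = 0.019498, K2/[H⁺] = 10^-1.25 = 0.056234
α₁ = 1/(1 + 0.019498 + 0.056234) = 1/1.0757 = 0.9296; α₂ = α₁·K2/[H⁺] = 0.05228
α₁ + 2α₂ = 1.0341
DIC = CA / (α₁ + 2α₂) = 2.42 / 1.0341 = 2.34 mmol/kg

DIC = 2.34 mmol/kg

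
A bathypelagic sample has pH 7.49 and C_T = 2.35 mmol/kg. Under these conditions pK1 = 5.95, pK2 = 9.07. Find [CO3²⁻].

[CO3²⁻] = 0.0586 mmol/kg

α₂ = 1 / (1 + [H⁺]/K2 + [H⁺]²/(K1K2)) = 1 / (1 + 10^+1.58 + 10^+0.04)
   = 1 / (1 + 38.019 + 1.0965) = 1/40.115 = 0.02493
[CO3²⁻] = α₂ × DIC = 0.02493 × 2.35 = 0.0586 mmol/kg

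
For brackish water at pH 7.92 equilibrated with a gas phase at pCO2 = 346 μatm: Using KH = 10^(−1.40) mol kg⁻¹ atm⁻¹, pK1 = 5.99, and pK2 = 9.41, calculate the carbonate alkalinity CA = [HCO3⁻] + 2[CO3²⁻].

[CO2*] = KH · pCO2 = 10^(−1.40) × 346×10^-6 = 1.377×10^-5 mol/kg
α₀ = 1/(1 + K1/[H⁺] + K1K2/[H⁺]²) = 1/(1 + 10^+1.93 + 10^+0.44) = 0.01125
DIC = [CO2*]/α₀ = 1.377×10^-5 / 0.01125 = 1.224 mmol/kg
CA = (α₁ + 2α₂)·DIC = (0.9578 + 2×0.03099) × 1.224 = 1.25 mmol/kg

CA = 1.25 mmol/kg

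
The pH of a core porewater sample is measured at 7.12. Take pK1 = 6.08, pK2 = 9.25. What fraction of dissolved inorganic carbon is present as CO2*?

α₀ = 1 / (1 + K1/[H⁺] + K1K2/[H⁺]²) = 1 / (1 + 10^+1.04 + 10^-1.09)
   = 1 / (1 + 10.965 + 0.081283) = 1/12.046 = 0.08301

α₀ = 0.0830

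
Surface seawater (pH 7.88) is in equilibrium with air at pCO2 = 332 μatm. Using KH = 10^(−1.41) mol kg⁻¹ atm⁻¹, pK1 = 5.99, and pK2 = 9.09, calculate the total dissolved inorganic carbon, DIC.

[CO2*] = KH · pCO2 = 10^(−1.41) × 332×10^-6 = 1.292×10^-5 mol/kg
α₀ = 1/(1 + K1/[H⁺] + K1K2/[H⁺]²) = 1/(1 + 10^+1.89 + 10^+0.68) = 0.01199
DIC = [CO2*]/α₀ = 1.292×10^-5 / 0.01199 = 1.08 mmol/kg

DIC = 1.08 mmol/kg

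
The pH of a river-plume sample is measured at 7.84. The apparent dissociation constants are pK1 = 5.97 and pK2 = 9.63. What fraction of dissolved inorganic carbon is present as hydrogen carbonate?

α₁ = 1 / (1 + [H⁺]/K1 + K2/[H⁺]) = 1 / (1 + 10^-1.87 + 10^-1.79)
   = 1 / (1 + 0.013490 + 0.016218) = 1/1.0297 = 0.9711

α₁ = 0.971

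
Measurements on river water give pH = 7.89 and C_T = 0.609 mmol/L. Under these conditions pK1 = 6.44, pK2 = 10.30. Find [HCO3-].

[HCO3⁻] = 0.586 mmol/L

α₁ = 1 / (1 + [H⁺]/K1 + K2/[H⁺]) = 1 / (1 + 10^-1.45 + 10^-2.41)
   = 1 / (1 + 0.035481 + 0.0038905) = 1/1.0394 = 0.9621
[HCO3⁻] = α₁ × DIC = 0.9621 × 0.609 = 0.586 mmol/L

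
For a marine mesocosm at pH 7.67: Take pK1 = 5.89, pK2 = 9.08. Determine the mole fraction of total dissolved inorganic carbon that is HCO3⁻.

α₁ = 0.947

α₁ = 1 / (1 + [H⁺]/K1 + K2/[H⁺]) = 1 / (1 + 10^-1.78 + 10^-1.41)
   = 1 / (1 + 0.016596 + 0.038905) = 1/1.0555 = 0.9474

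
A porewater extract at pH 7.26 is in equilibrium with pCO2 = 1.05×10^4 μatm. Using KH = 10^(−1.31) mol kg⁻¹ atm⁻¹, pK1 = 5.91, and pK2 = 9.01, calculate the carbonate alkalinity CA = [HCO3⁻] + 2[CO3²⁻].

CA = 11.9 mmol/kg

[CO2*] = KH · pCO2 = 10^(−1.31) × 1.05×10^4×10^-6 = 5.143×10^-4 mol/kg
α₀ = 1/(1 + K1/[H⁺] + K1K2/[H⁺]²) = 1/(1 + 10^+1.35 + 10^-0.40) = 0.04204
DIC = [CO2*]/α₀ = 5.143×10^-4 / 0.04204 = 12.23 mmol/kg
CA = (α₁ + 2α₂)·DIC = (0.9412 + 2×0.01674) × 12.23 = 11.9 mmol/kg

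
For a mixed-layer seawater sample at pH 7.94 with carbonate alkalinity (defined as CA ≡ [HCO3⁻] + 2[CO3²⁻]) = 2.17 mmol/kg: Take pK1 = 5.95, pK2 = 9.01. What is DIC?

DIC = 2.03 mmol/kg

CA = [HCO3⁻] + 2[CO3²⁻] = (α₁ + 2α₂)·DIC
At pH 7.94: [H⁺]/K1 = 10^-1.99 = 0.010233, K2/[H⁺] = 10^-1.07 = 0.085114
α₁ = 1/(1 + 0.010233 + 0.085114) = 1/1.0953 = 0.9130; α₂ = α₁·K2/[H⁺] = 0.07770
α₁ + 2α₂ = 1.0684
DIC = CA / (α₁ + 2α₂) = 2.17 / 1.0684 = 2.03 mmol/kg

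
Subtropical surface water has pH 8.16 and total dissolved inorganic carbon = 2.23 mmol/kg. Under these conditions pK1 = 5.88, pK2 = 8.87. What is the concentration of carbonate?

α₂ = 1 / (1 + [H⁺]/K2 + [H⁺]²/(K1K2)) = 1 / (1 + 10^+0.71 + 10^-1.57)
   = 1 / (1 + 5.1286 + 0.026915) = 1/6.1555 = 0.1625
[CO3²⁻] = α₂ × DIC = 0.1625 × 2.23 = 0.362 mmol/kg

[CO3²⁻] = 0.362 mmol/kg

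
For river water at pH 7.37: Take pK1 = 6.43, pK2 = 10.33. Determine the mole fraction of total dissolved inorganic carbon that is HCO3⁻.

α₁ = 1 / (1 + [H⁺]/K1 + K2/[H⁺]) = 1 / (1 + 10^-0.94 + 10^-2.96)
   = 1 / (1 + 0.11482 + 0.0010965) = 1/1.1159 = 0.8961

α₁ = 0.896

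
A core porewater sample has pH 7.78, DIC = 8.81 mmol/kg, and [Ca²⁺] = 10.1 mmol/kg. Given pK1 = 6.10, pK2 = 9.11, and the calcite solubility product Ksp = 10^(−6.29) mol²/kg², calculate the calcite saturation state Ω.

α₂ = 1 / (1 + [H⁺]/K2 + [H⁺]²/(K1K2)) = 1 / (1 + 10^+1.33 + 10^-0.35)
   = 1 / (1 + 21.380 + 0.44668) = 1/22.826 = 0.04381
[CO3²⁻] = α₂ × DIC = 0.04381 × 8.81 = 0.3860 mmol/kg
Ksp = 10^(−6.29) = 5.129×10^-7
Ω = [Ca²⁺][CO3²⁻]/Ksp = (10.1×10^-3)(3.860×10^-4) / 5.129×10^-7 = 7.60

Ω = 7.60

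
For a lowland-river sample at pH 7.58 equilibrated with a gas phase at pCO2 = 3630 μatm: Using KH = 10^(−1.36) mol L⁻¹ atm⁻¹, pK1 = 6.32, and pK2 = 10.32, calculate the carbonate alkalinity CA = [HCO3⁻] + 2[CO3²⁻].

CA = 2.89 mmol/L

[CO2*] = KH · pCO2 = 10^(−1.36) × 3630×10^-6 = 1.585×10^-4 mol/L
α₀ = 1/(1 + K1/[H⁺] + K1K2/[H⁺]²) = 1/(1 + 10^+1.26 + 10^-1.48) = 0.05200
DIC = [CO2*]/α₀ = 1.585×10^-4 / 0.05200 = 3.047 mmol/L
CA = (α₁ + 2α₂)·DIC = (0.9463 + 2×0.001722) × 3.047 = 2.89 mmol/L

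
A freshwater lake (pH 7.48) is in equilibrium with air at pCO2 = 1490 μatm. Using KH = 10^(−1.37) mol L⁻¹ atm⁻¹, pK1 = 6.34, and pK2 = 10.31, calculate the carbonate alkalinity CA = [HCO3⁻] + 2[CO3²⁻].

[CO2*] = KH · pCO2 = 10^(−1.37) × 1490×10^-6 = 6.356×10^-5 mol/L
α₀ = 1/(1 + K1/[H⁺] + K1K2/[H⁺]²) = 1/(1 + 10^+1.14 + 10^-1.69) = 0.06746
DIC = [CO2*]/α₀ = 6.356×10^-5 / 0.06746 = 0.9422 mmol/L
CA = (α₁ + 2α₂)·DIC = (0.9312 + 2×0.001377) × 0.9422 = 0.880 mmol/L

CA = 0.880 mmol/L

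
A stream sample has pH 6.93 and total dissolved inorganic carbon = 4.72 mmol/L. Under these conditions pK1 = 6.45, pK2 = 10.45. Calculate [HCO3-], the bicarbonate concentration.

[HCO3⁻] = 3.55 mmol/L

α₁ = 1 / (1 + [H⁺]/K1 + K2/[H⁺]) = 1 / (1 + 10^-0.48 + 10^-3.52)
   = 1 / (1 + 0.33113 + 0.00030200) = 1/1.3314 = 0.7511
[HCO3⁻] = α₁ × DIC = 0.7511 × 4.72 = 3.55 mmol/L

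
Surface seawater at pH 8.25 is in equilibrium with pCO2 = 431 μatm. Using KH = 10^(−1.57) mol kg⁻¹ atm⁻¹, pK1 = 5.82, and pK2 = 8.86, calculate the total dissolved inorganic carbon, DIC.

DIC = 3.90 mmol/kg

[CO2*] = KH · pCO2 = 10^(−1.57) × 431×10^-6 = 1.160×10^-5 mol/kg
α₀ = 1/(1 + K1/[H⁺] + K1K2/[H⁺]²) = 1/(1 + 10^+2.43 + 10^+1.82) = 0.002974
DIC = [CO2*]/α₀ = 1.160×10^-5 / 0.002974 = 3.90 mmol/kg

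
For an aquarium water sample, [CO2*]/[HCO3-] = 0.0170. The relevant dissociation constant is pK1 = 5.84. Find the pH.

From K1 = [H⁺][HCO3-]/[CO2*]:  pH = pK1 − log₁₀([CO2*]/[HCO3-])
log₁₀(0.0170) = -1.770
pH = 5.84 − (-1.770) = 7.61

pH = 7.61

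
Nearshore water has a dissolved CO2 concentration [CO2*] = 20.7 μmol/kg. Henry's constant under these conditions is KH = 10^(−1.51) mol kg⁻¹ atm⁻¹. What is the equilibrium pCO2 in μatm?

pCO2 = 670 μatm

KH = 10^(−1.51) = 3.090×10^-2 mol kg⁻¹ atm⁻¹
pCO2 = [CO2*]/KH = 20.7×10^-6 / 3.090×10^-2 = 6.70×10^-4 atm = 670 μatm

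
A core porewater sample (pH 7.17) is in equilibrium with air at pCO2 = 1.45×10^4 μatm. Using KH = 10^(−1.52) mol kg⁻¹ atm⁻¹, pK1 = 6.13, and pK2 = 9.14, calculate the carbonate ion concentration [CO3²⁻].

[CO2*] = KH · pCO2 = 10^(−1.52) × 1.45×10^4×10^-6 = 4.379×10^-4 mol/kg
α₀ = 1/(1 + K1/[H⁺] + K1K2/[H⁺]²) = 1/(1 + 10^+1.04 + 10^-0.93) = 0.08277
DIC = [CO2*]/α₀ = 4.379×10^-4 / 0.08277 = 5.291 mmol/kg
[CO3²⁻] = α₂·DIC; α₂ = 0.009724, so [CO3²⁻] = 0.009724 × 5.291 = 0.0514 mmol/kg

[CO3²⁻] = 0.0514 mmol/kg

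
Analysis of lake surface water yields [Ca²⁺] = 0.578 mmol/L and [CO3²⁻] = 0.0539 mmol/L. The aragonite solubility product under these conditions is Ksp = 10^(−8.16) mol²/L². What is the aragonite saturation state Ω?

Ω = 4.50

Ksp = 10^(−8.16) = 6.918×10^-9
Ω = [Ca²⁺][CO3²⁻]/Ksp = (0.578×10^-3)(0.0539×10^-3) / 6.918×10^-9 = 4.50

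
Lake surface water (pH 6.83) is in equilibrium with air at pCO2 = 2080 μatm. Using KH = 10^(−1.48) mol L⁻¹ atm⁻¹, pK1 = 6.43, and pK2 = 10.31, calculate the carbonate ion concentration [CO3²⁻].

[CO3²⁻] = 0.0573 μmol/L

[CO2*] = KH · pCO2 = 10^(−1.48) × 2080×10^-6 = 6.888×10^-5 mol/L
α₀ = 1/(1 + K1/[H⁺] + K1K2/[H⁺]²) = 1/(1 + 10^+0.40 + 10^-3.08) = 0.2847
DIC = [CO2*]/α₀ = 6.888×10^-5 / 0.2847 = 0.2419 mmol/L
[CO3²⁻] = α₂·DIC; α₂ = 0.0002368, so [CO3²⁻] = 0.0002368 × 0.2419 = 5.73×10^-5 mmol/L = 0.0573 μmol/L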